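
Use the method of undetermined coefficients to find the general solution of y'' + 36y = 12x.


Homogeneous: r² + 36 = 0 ⇒ r = ±6i, y_h = C₁cos(6x) + C₂sin(6x).
Polynomial forcing; try y_p = Ax + B. Then y_p'' + 36 y_p = 36(Ax + B) = 12x, so B = 0 and A = 1/3.
General solution: y = C₁cos(6x) + C₂sin(6x) + (1/3)x.


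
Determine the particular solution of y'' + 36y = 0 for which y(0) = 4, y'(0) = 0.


Characteristic roots of r² + 36 = 0 are ±6i, so y = C₁cos(6x) + C₂sin(6x).
Apply y(0) = 4: C₁ = 4. Differentiate and apply y'(0) = 0: 6·C₂ = 0, so C₂ = 0.
Particular solution: y = 4cos(6x).


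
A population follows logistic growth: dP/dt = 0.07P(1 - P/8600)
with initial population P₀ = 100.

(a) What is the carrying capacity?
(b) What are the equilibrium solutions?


Logistic ODE dP/dt = 0.07P(1 - P/8600) has equilibria where dP/dt = 0, i.e. P = 0 or P = 8600.
The coefficient (1 - P/K) = 0 when P = K, identifying K = 8600 as the carrying capacity.
(a) K = 8600; (b) equilibria P = 0 and P = 8600.


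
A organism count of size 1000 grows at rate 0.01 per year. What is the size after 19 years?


The ODE dP/dt = 0.01P has solution P(t) = P(0)e^(0.01t).
Substitute P(0) = 1000 and t = 19: P(19) = 1000 e^(0.19) ≈ 1209.


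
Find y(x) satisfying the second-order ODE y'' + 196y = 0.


Characteristic equation: r² + 196 = 0.
Discriminant is negative; roots r = 0 ± 14i (complex conjugate pair).
General solution uses e^(α x)(C₁ cos(β x) + C₂ sin(β x)): y = C₁cos(14x) + C₂sin(14x).


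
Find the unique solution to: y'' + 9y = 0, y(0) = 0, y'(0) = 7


Characteristic roots of r² + 9 = 0 are ±3i, so y = C₁cos(3x) + C₂sin(3x).
Apply y(0) = 0: C₁ = 0. Differentiate and apply y'(0) = 7: 3·C₂ = 7, so C₂ = 7/3.
Particular solution: y = (7/3)sin(3x).


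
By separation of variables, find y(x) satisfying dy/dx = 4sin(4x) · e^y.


Separate: e^(-y) dy = 4sin(4x) dx.
Integrate: -e^(-y) = -cos(4x) + C₀.
Rearrange: e^(-y) = cos(4x) + C.


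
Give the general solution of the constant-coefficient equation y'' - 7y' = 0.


Characteristic equation: r² - 7r = 0.
Factor: (r - 7)(r - 0) = 0 ⇒ r = 7, 0 (distinct real).
General solution: y = C₁e^(7x) + C₂.


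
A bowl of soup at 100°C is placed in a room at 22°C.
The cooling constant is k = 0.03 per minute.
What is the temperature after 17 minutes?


Newton's law: dT/dt = -k(T - T_a) has solution T(t) = T_a + (T₀ - T_a)e^(-kt).
Plug in T_a = 22, T₀ = 100, k = 0.03, t = 17: T(17) = 22 + (78)e^(-0.51) ≈ 68.8°C.


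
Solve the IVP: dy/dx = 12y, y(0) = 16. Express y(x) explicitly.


General solution of y' = 12y is y = Ce^(12x).
Apply y(0) = 16: C = 16.
Particular solution: y = 16e^(12x).


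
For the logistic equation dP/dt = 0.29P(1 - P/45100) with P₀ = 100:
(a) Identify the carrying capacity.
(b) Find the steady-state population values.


Logistic ODE dP/dt = 0.29P(1 - P/45100) has equilibria where dP/dt = 0, i.e. P = 0 or P = 45100.
The coefficient (1 - P/K) = 0 when P = K, identifying K = 45100 as the carrying capacity.
(a) K = 45100; (b) equilibria P = 0 and P = 45100.


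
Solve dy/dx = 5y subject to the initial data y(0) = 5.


General solution of y' = 5y is y = Ce^(5x).
Apply y(0) = 5: C = 5.
Particular solution: y = 5e^(5x).


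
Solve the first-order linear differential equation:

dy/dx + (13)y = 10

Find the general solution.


P(x) = 13, Q(x) = 10; integrating factor μ = e^(13x).
(μ y)' = 10e^(13x) ⇒ μ y = (10/13)e^(13x) + C.
Divide by μ: y = 10/13 + Ce^(-13x).


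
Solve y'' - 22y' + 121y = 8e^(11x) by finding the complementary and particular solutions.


Characteristic polynomial (r - 11)² = 0; repeated root r = 11.
y_h = (C₁ + C₂x)e^(11x). Forcing matches the repeated root (resonance), so try y_p = Ax² e^(11x).
Substitute and solve for A: 2A = 8, so A = 4.
General solution: y = (C₁ + C₂x + 4x²)e^(11x).


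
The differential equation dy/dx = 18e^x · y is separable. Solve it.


Separate variables: dy/y = 18e^x dx.
Integrate: ln|y| = 18e^x + C₀.
Exponentiate: y = Ce^(18e^x).


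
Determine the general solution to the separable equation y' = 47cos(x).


g(y) = 1, so integrate directly: y = ∫ 47cos(x) dx = 47sin(x) + C.


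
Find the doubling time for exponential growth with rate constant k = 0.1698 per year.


Exponential growth: P(t) = P₀ e^(0.1698t). Set P(t)/P₀ = 2: e^(0.1698t) = 2.
Solve: t = ln(2)/0.1698 ≈ 4.08 years.


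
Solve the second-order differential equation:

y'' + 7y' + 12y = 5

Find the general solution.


Characteristic roots of r² + 7r + 12 = 0 are -3, -4.
y_h = C₁e^(-3x) + C₂e^(-4x).
Constant forcing; try y_p = A. Then 12A = 5 ⇒ A = 5/12.
General solution: y = C₁e^(-3x) + C₂e^(-4x) + 5/12.


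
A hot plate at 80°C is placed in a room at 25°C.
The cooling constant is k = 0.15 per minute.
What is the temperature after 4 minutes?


Newton's law: dT/dt = -k(T - T_a) has solution T(t) = T_a + (T₀ - T_a)e^(-kt).
Plug in T_a = 25, T₀ = 80, k = 0.15, t = 4: T(4) = 25 + (55)e^(-0.60) ≈ 55.2°C.


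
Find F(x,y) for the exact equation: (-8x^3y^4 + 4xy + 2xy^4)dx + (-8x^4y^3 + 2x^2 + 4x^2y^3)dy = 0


Check exactness: ∂M/∂y = -32x^3y^3 + 4x + 8xy^3 and ∂N/∂x = -32x^3y^3 + 4x + 8xy^3; equal, so the equation is exact.
Integrate M with respect to x (treating y as constant): ∫M dx = -2x^4y^4 + 2x^2y + x^2y^4 + h(y).
Differentiate w.r.t. y and set equal to N: all terms match, so h'(y) = 0 and h is a constant absorbed into C.
General solution: -2x^4y^4 + 2x^2y + x^2y^4 = C.


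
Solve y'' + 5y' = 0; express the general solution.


Characteristic equation: r² + 5r = 0.
Factor: (r - 0)(r + 5) = 0 ⇒ r = 0, -5 (distinct real).
General solution: y = C₁ + C₂e^(-5x).


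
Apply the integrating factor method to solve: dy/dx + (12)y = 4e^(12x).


P(x) = 12 ⇒ μ = e^(12x).
(μ y)' = 4e^(24x) ⇒ μ y = (4/24)e^(24x) + C.
Divide by μ: y = (1/6)e^(12x) + Ce^(-12x).


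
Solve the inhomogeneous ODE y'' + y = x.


Homogeneous: r² + 1 = 0 ⇒ r = ±1i, y_h = C₁cos(x) + C₂sin(x).
Polynomial forcing; try y_p = Ax + B. Then y_p'' + 1 y_p = 1(Ax + B) = x, so B = 0 and A = 1.
General solution: y = C₁cos(x) + C₂sin(x) + x.


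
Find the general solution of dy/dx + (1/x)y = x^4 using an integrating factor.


P(x) = 1/x ⇒ μ = x^1.
(x^1 y)' = x^5 ⇒ x^1 y = x^6/(6) + C.
Solve for y: y = (1/6)x^5 + C/x^1.


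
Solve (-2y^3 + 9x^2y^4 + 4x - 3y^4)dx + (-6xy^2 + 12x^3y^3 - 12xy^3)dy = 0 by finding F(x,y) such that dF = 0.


Check exactness: ∂M/∂y = -6y^2 + 36x^2y^3 - 12y^3 and ∂N/∂x = -6y^2 + 36x^2y^3 - 12y^3; equal, so the equation is exact.
Integrate M with respect to x (treating y as constant): ∫M dx = -2xy^3 + 3x^3y^4 + 2x^2 - 3xy^4 + h(y).
Differentiate w.r.t. y and set equal to N: all terms match, so h'(y) = 0 and h is a constant absorbed into C.
General solution: -2xy^3 + 3x^3y^4 + 2x^2 - 3xy^4 = C.


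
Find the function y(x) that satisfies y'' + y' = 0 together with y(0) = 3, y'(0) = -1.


Characteristic roots of r² + r = 0 are -1, 0.
General solution y = c₁ e^(-x) + c₂.
Apply y(0) = 3: c₁ + c₂ = 3. Apply y'(0) = -1: -1 c₁ + 0 c₂ = -1.
Solve: c₁ = 1, c₂ = 2.
Particular solution: y = e^(-x) + 2.


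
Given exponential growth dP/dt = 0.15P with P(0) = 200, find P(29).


The ODE dP/dt = 0.15P has solution P(t) = P(0)e^(0.15t).
Substitute P(0) = 200 and t = 29: P(29) = 200 e^(4.35) ≈ 15496.


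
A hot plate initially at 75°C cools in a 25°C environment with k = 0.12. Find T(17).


Newton's law: dT/dt = -k(T - T_a) has solution T(t) = T_a + (T₀ - T_a)e^(-kt).
Plug in T_a = 25, T₀ = 75, k = 0.12, t = 17: T(17) = 25 + (50)e^(-2.04) ≈ 31.5°C.


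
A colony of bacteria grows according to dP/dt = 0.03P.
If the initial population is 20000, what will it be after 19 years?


The ODE dP/dt = 0.03P has solution P(t) = P(0)e^(0.03t).
Substitute P(0) = 20000 and t = 19: P(19) = 20000 e^(0.57) ≈ 35365.


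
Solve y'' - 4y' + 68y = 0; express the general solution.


Characteristic equation: r² - 4r + 68 = 0.
Discriminant is negative; roots r = 2 ± 8i (complex conjugate pair).
General solution uses e^(α x)(C₁ cos(β x) + C₂ sin(β x)): y = e^(2x)(C₁cos(8x) + C₂sin(8x)).


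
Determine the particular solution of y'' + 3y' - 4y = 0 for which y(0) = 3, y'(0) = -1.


Characteristic roots of r² + 3r - 4 = 0 are -4, 1.
General solution y = c₁ e^(-4x) + c₂ e^(x).
Apply y(0) = 3: c₁ + c₂ = 3. Apply y'(0) = -1: -4 c₁ + 1 c₂ = -1.
Solve: c₁ = 4/5, c₂ = 11/5.
Particular solution: y = (4/5)e^(-4x) + (11/5)e^(x).


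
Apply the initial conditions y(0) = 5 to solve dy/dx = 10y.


General solution of y' = 10y is y = Ce^(10x).
Apply y(0) = 5: C = 5.
Particular solution: y = 5e^(10x).


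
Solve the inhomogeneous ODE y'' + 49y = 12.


Homogeneous part: r² + 49 = 0 ⇒ r = ±7i, so y_h = C₁cos(7x) + C₂sin(7x).
Try constant y_p = A; plug in: 49A = 12 ⇒ A = 12/49.
General solution: y = C₁cos(7x) + C₂sin(7x) + 12/49.


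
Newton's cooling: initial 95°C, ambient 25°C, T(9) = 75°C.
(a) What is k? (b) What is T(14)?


Newton's law: T(t) = T_a + (T₀ - T_a)e^(-kt).
(a) Use T(9) = 75: (75 - 25)/(95 - 25) = e^(-k·9), so k = -ln(0.714)/9 ≈ 0.0374.
(b) Apply k to t = 14: T(14) = 25 + (70)e^(-0.523) ≈ 66.5°C.


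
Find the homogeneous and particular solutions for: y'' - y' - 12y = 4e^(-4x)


Characteristic roots of r² - r - 12 = 0 are 4, -3.
y_h = C₁e^(4x) + C₂e^(-3x).
Forcing exponent -4 is not a characteristic root; try y_p = Ae^(-4x).
Substitute: A·(16 + (-1)·-4 + (-12)) = A·8 = 4, so A = 1/2.
General solution: y = C₁e^(4x) + C₂e^(-3x) + (1/2)e^(-4x).


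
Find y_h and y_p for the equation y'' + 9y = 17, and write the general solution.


Homogeneous part: r² + 9 = 0 ⇒ r = ±3i, so y_h = C₁cos(3x) + C₂sin(3x).
Try constant y_p = A; plug in: 9A = 17 ⇒ A = 17/9.
General solution: y = C₁cos(3x) + C₂sin(3x) + 17/9.


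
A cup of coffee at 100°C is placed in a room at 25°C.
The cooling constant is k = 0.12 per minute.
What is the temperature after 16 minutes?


Newton's law: dT/dt = -k(T - T_a) has solution T(t) = T_a + (T₀ - T_a)e^(-kt).
Plug in T_a = 25, T₀ = 100, k = 0.12, t = 16: T(16) = 25 + (75)e^(-1.92) ≈ 36.0°C.


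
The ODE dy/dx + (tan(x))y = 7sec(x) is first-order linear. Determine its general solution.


P(x) = tan(x) ⇒ μ = e^(∫tan(x)dx) = sec(x).
(sec(x) y)' = 7sec²(x) ⇒ sec(x) y = 7tan(x) + C.
Multiply by cos(x): y = 7sin(x) + C·cos(x).


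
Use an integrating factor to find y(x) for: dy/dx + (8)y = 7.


P(x) = 8, Q(x) = 7; integrating factor μ = e^(8x).
(μ y)' = 7e^(8x) ⇒ μ y = (7/8)e^(8x) + C.
Divide by μ: y = 7/8 + Ce^(-8x).


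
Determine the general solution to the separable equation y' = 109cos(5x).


g(y) = 1, so integrate directly: y = ∫ 109cos(5x) dx = (109/5)sin(5x) + C.


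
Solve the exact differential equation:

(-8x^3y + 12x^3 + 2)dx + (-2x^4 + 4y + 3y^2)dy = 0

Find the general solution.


Check exactness: ∂M/∂y = -8x^3 and ∂N/∂x = -8x^3; equal, so the equation is exact.
Integrate M with respect to x (treating y as constant): ∫M dx = -2x^4y + 3x^4 + 2x + h(y).
Differentiate w.r.t. y and set equal to N: the x-dependent terms already match, leaving h'(y) = 4y + 3y^2. Integrate: h(y) = 2y^2 + y^3.
So F(x,y) = -2x^4y + 2y^2 + 3x^4 + 2x + y^3.
General solution: -2x^4y + 2y^2 + 3x^4 + 2x + y^3 = C.


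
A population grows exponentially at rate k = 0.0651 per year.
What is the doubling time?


Exponential growth: P(t) = P₀ e^(0.0651t). Set P(t)/P₀ = 2: e^(0.0651t) = 2.
Solve: t = ln(2)/0.0651 ≈ 10.65 years.


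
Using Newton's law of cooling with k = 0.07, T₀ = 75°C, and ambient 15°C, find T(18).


Newton's law: dT/dt = -k(T - T_a) has solution T(t) = T_a + (T₀ - T_a)e^(-kt).
Plug in T_a = 15, T₀ = 75, k = 0.07, t = 18: T(18) = 15 + (60)e^(-1.26) ≈ 32.0°C.


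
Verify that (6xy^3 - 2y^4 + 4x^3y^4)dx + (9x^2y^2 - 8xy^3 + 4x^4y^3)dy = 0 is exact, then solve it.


Check exactness: ∂M/∂y = 18xy^2 - 8y^3 + 16x^3y^3 and ∂N/∂x = 18xy^2 - 8y^3 + 16x^3y^3; equal, so the equation is exact.
Integrate M with respect to x (treating y as constant): ∫M dx = 3x^2y^3 - 2xy^4 + x^4y^4 + h(y).
Differentiate w.r.t. y and set equal to N: all terms match, so h'(y) = 0 and h is a constant absorbed into C.
General solution: 3x^2y^3 - 2xy^4 + x^4y^4 = C.


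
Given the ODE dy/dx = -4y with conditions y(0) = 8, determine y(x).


General solution of y' = -4y is y = Ce^(-4x).
Apply y(0) = 8: C = 8.
Particular solution: y = 8e^(-4x).


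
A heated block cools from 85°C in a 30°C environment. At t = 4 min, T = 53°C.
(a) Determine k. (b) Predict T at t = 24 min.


Newton's law: T(t) = T_a + (T₀ - T_a)e^(-kt).
(a) Use T(4) = 53: (53 - 30)/(85 - 30) = e^(-k·4), so k = -ln(0.418)/4 ≈ 0.2180.
(b) Apply k to t = 24: T(24) = 30 + (55)e^(-5.231) ≈ 30.3°C.


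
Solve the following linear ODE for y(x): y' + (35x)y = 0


P(x) = 35x ⇒ μ = e^((35/2)x²).
Q(x) = 0 so μ y is constant: y = Ce^(-(35/2)x²).


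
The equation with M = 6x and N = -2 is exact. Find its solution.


Check exactness: ∂M/∂y = 0 and ∂N/∂x = 0; equal, so the equation is exact.
Integrate M with respect to x (treating y as constant): ∫M dx = 3x^2 + h(y).
Differentiate w.r.t. y and set equal to N: the x-dependent terms already match, leaving h'(y) = -2. Integrate: h(y) = -2y.
So F(x,y) = -2y + 3x^2.
General solution: -2y + 3x^2 = C.


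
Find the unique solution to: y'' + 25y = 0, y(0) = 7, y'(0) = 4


Characteristic roots of r² + 25 = 0 are ±5i, so y = C₁cos(5x) + C₂sin(5x).
Apply y(0) = 7: C₁ = 7. Differentiate and apply y'(0) = 4: 5·C₂ = 4, so C₂ = 4/5.
Particular solution: y = 7cos(5x) + (4/5)sin(5x).


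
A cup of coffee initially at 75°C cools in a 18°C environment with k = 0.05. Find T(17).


Newton's law: dT/dt = -k(T - T_a) has solution T(t) = T_a + (T₀ - T_a)e^(-kt).
Plug in T_a = 18, T₀ = 75, k = 0.05, t = 17: T(17) = 18 + (57)e^(-0.85) ≈ 42.4°C.


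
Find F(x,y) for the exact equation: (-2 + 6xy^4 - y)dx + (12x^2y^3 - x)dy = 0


Check exactness: ∂M/∂y = 24xy^3 - 1 and ∂N/∂x = 24xy^3 - 1; equal, so the equation is exact.
Integrate M with respect to x (treating y as constant): ∫M dx = -2x + 3x^2y^4 - xy + h(y).
Differentiate w.r.t. y and set equal to N: all terms match, so h'(y) = 0 and h is a constant absorbed into C.
General solution: -2x + 3x^2y^4 - xy = C.


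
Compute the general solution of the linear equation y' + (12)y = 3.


P(x) = 12, Q(x) = 3; integrating factor μ = e^(12x).
(μ y)' = 3e^(12x) ⇒ μ y = (1/4)e^(12x) + C.
Divide by μ: y = 1/4 + Ce^(-12x).


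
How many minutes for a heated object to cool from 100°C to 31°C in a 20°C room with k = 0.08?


From T(t) = T_a + (T₀ - T_a)e^(-kt), set T(t) = 31:
(31 - 20) / (100 - 20) = e^(-0.08t), so t = -ln(0.138)/0.08 ≈ 24.8 minutes.


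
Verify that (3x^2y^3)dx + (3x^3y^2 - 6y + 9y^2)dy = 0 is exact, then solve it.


Check exactness: ∂M/∂y = 9x^2y^2 and ∂N/∂x = 9x^2y^2; equal, so the equation is exact.
Integrate M with respect to x (treating y as constant): ∫M dx = x^3y^3 + h(y).
Differentiate w.r.t. y and set equal to N: the x-dependent terms already match, leaving h'(y) = -6y + 9y^2. Integrate: h(y) = -3y^2 + 3y^3.
So F(x,y) = x^3y^3 - 3y^2 + 3y^3.
General solution: x^3y^3 - 3y^2 + 3y^3 = C.


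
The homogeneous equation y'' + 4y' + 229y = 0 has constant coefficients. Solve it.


Characteristic equation: r² + 4r + 229 = 0.
Discriminant is negative; roots r = -2 ± 15i (complex conjugate pair).
General solution uses e^(α x)(C₁ cos(β x) + C₂ sin(β x)): y = e^(-2x)(C₁cos(15x) + C₂sin(15x)).


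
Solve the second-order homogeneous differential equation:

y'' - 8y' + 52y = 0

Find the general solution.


Characteristic equation: r² - 8r + 52 = 0.
Discriminant is negative; roots r = 4 ± 6i (complex conjugate pair).
General solution uses e^(α x)(C₁ cos(β x) + C₂ sin(β x)): y = e^(4x)(C₁cos(6x) + C₂sin(6x)).


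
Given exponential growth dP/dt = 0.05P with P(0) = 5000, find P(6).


The ODE dP/dt = 0.05P has solution P(t) = P(0)e^(0.05t).
Substitute P(0) = 5000 and t = 6: P(6) = 5000 e^(0.30) ≈ 6749.


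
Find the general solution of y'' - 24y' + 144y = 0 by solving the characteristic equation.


Characteristic equation: r² - 24r + 144 = 0, i.e. (r - 12)² = 0.
Repeated root r = 12; include an x factor for the second linearly independent solution.
General solution: y = (C₁ + C₂x)e^(12x).


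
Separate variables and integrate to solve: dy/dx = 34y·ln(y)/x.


Separate: dy/[y ln(y)] = 34 dx/x.
Substitute u = ln(y): du/u = 34 dx/x.
Integrate: ln|ln(y)| = 34ln|x| + C₀, hence ln(y) = C·x^34.


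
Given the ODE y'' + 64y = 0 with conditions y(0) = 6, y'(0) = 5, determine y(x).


Characteristic roots of r² + 64 = 0 are ±8i, so y = C₁cos(8x) + C₂sin(8x).
Apply y(0) = 6: C₁ = 6. Differentiate and apply y'(0) = 5: 8·C₂ = 5, so C₂ = 5/8.
Particular solution: y = 6cos(8x) + (5/8)sin(8x).


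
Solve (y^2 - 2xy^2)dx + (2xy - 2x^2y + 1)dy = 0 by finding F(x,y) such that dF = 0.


Check exactness: ∂M/∂y = 2y - 4xy and ∂N/∂x = 2y - 4xy; equal, so the equation is exact.
Integrate M with respect to x (treating y as constant): ∫M dx = xy^2 - x^2y^2 + h(y).
Differentiate w.r.t. y and set equal to N: the x-dependent terms already match, leaving h'(y) = 1. Integrate: h(y) = y.
So F(x,y) = xy^2 - x^2y^2 + y.
General solution: xy^2 - x^2y^2 + y = C.


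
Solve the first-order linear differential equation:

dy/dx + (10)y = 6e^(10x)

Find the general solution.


P(x) = 10 ⇒ μ = e^(10x).
(μ y)' = 6e^(20x) ⇒ μ y = (6/20)e^(20x) + C.
Divide by μ: y = (3/10)e^(10x) + Ce^(-10x).


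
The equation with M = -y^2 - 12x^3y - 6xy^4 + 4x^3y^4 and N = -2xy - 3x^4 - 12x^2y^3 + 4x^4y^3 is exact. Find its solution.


Check exactness: ∂M/∂y = -2y - 12x^3 - 24xy^3 + 16x^3y^3 and ∂N/∂x = -2y - 12x^3 - 24xy^3 + 16x^3y^3; equal, so the equation is exact.
Integrate M with respect to x (treating y as constant): ∫M dx = -xy^2 - 3x^4y - 3x^2y^4 + x^4y^4 + h(y).
Differentiate w.r.t. y and set equal to N: all terms match, so h'(y) = 0 and h is a constant absorbed into C.
General solution: -xy^2 - 3x^4y - 3x^2y^4 + x^4y^4 = C.


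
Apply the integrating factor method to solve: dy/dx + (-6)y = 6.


P(x) = -6 ⇒ μ = e^(-6x).
(μ y)' = 6e^(-6x) ⇒ μ y = -e^(-6x) + C.
Divide by μ: y = -1 + Ce^(6x).


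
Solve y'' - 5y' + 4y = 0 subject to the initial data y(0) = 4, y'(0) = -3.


Characteristic roots of r² - 5r + 4 = 0 are 4, 1.
General solution y = c₁ e^(4x) + c₂ e^(x).
Apply y(0) = 4: c₁ + c₂ = 4. Apply y'(0) = -3: 4 c₁ + 1 c₂ = -3.
Solve: c₁ = -7/3, c₂ = 19/3.
Particular solution: y = -(7/3)e^(4x) + (19/3)e^(x).


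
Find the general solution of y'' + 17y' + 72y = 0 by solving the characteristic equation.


Characteristic equation: r² + 17r + 72 = 0.
Factor: (r + 9)(r + 8) = 0 ⇒ r = -9, -8 (distinct real).
General solution: y = C₁e^(-9x) + C₂e^(-8x).


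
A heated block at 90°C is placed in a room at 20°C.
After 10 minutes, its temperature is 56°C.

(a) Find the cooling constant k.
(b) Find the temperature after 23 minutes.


Newton's law: T(t) = T_a + (T₀ - T_a)e^(-kt).
(a) Use T(10) = 56: (56 - 20)/(90 - 20) = e^(-k·10), so k = -ln(0.514)/10 ≈ 0.0665.
(b) Apply k to t = 23: T(23) = 20 + (70)e^(-1.529) ≈ 35.2°C.


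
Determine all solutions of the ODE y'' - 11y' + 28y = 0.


Characteristic equation: r² - 11r + 28 = 0.
Factor: (r - 7)(r - 4) = 0 ⇒ r = 7, 4 (distinct real).
General solution: y = C₁e^(7x) + C₂e^(4x).


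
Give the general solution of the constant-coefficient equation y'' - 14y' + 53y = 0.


Characteristic equation: r² - 14r + 53 = 0.
Discriminant is negative; roots r = 7 ± 2i (complex conjugate pair).
General solution uses e^(α x)(C₁ cos(β x) + C₂ sin(β x)): y = e^(7x)(C₁cos(2x) + C₂sin(2x)).


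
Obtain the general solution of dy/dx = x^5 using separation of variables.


Integrate both sides with respect to x: y = ∫ x^5 dx = (1/6)x^6 + C.


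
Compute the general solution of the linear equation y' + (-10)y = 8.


P(x) = -10 ⇒ μ = e^(-10x).
(μ y)' = 8e^(-10x) ⇒ μ y = -(4/5)e^(-10x) + C.
Divide by μ: y = -4/5 + Ce^(10x).


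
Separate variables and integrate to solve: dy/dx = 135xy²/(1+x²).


Separate: dy/y² = 135x/(1+x²) dx.
Integrate LHS: ∫ dy/y² = -1/y.
Integrate RHS via u = 1+x²: (135/2)ln(1+x²) + C.
Result: -1/y = (135/2)ln(1+x²) + C.


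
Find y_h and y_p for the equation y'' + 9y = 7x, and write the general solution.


Homogeneous: r² + 9 = 0 ⇒ r = ±3i, y_h = C₁cos(3x) + C₂sin(3x).
Polynomial forcing; try y_p = Ax + B. Then y_p'' + 9 y_p = 9(Ax + B) = 7x, so B = 0 and A = 7/9.
General solution: y = C₁cos(3x) + C₂sin(3x) + (7/9)x.


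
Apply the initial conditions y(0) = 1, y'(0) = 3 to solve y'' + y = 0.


Characteristic roots of r² + 1 = 0 are ±1i, so y = C₁cos(x) + C₂sin(x).
Apply y(0) = 1: C₁ = 1. Differentiate and apply y'(0) = 3: 1·C₂ = 3, so C₂ = 3.
Particular solution: y = cos(x) + 3sin(x).


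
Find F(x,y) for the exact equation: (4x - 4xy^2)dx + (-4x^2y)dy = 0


Check exactness: ∂M/∂y = -8xy and ∂N/∂x = -8xy; equal, so the equation is exact.
Integrate M with respect to x (treating y as constant): ∫M dx = 2x^2 - 2x^2y^2 + h(y).
Differentiate w.r.t. y and set equal to N: all terms match, so h'(y) = 0 and h is a constant absorbed into C.
General solution: 2x^2 - 2x^2y^2 = C.


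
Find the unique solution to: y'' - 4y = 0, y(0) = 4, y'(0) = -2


Characteristic roots of r² - 4 = 0 are 2, -2.
General solution y = c₁ e^(2x) + c₂ e^(-2x).
Apply y(0) = 4: c₁ + c₂ = 4. Apply y'(0) = -2: 2 c₁ - 2 c₂ = -2.
Solve: c₁ = 3/2, c₂ = 5/2.
Particular solution: y = (3/2)e^(2x) + (5/2)e^(-2x).


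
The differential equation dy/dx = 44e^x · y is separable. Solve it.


Separate variables: dy/y = 44e^x dx.
Integrate: ln|y| = 44e^x + C₀.
Exponentiate: y = Ce^(44e^x).


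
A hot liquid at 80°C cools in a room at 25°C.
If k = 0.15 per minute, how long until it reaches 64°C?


From T(t) = T_a + (T₀ - T_a)e^(-kt), set T(t) = 64:
(64 - 25) / (80 - 25) = e^(-0.15t), so t = -ln(0.709)/0.15 ≈ 2.3 minutes.


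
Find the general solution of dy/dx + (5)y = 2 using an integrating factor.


P(x) = 5, Q(x) = 2; integrating factor μ = e^(5x).
(μ y)' = 2e^(5x) ⇒ μ y = (2/5)e^(5x) + C.
Divide by μ: y = 2/5 + Ce^(-5x).


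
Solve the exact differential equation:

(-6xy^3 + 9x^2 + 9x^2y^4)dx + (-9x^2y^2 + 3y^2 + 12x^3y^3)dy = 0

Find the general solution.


Check exactness: ∂M/∂y = -18xy^2 + 36x^2y^3 and ∂N/∂x = -18xy^2 + 36x^2y^3; equal, so the equation is exact.
Integrate M with respect to x (treating y as constant): ∫M dx = -3x^2y^3 + 3x^3 + 3x^3y^4 + h(y).
Differentiate w.r.t. y and set equal to N: the x-dependent terms already match, leaving h'(y) = 3y^2. Integrate: h(y) = y^3.
So F(x,y) = -3x^2y^3 + y^3 + 3x^3 + 3x^3y^4.
General solution: -3x^2y^3 + y^3 + 3x^3 + 3x^3y^4 = C.


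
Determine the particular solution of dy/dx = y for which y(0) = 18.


General solution of y' = y is y = Ce^(x).
Apply y(0) = 18: C = 18.
Particular solution: y = 18e^(x).


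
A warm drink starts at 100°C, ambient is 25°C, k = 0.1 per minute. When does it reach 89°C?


From T(t) = T_a + (T₀ - T_a)e^(-kt), set T(t) = 89:
(89 - 25) / (100 - 25) = e^(-0.1t), so t = -ln(0.853)/0.1 ≈ 1.6 minutes.


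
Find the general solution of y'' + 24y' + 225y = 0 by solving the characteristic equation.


Characteristic equation: r² + 24r + 225 = 0.
Discriminant is negative; roots r = -12 ± 9i (complex conjugate pair).
General solution uses e^(α x)(C₁ cos(β x) + C₂ sin(β x)): y = e^(-12x)(C₁cos(9x) + C₂sin(9x)).


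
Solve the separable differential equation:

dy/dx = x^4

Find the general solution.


Integrate both sides with respect to x: y = ∫ x^4 dx = (1/5)x^5 + C.


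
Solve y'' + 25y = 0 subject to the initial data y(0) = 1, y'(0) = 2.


Characteristic roots of r² + 25 = 0 are ±5i, so y = C₁cos(5x) + C₂sin(5x).
Apply y(0) = 1: C₁ = 1. Differentiate and apply y'(0) = 2: 5·C₂ = 2, so C₂ = 2/5.
Particular solution: y = cos(5x) + (2/5)sin(5x).


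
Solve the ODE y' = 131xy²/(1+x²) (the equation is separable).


Separate: dy/y² = 131x/(1+x²) dx.
Integrate LHS: ∫ dy/y² = -1/y.
Integrate RHS via u = 1+x²: (131/2)ln(1+x²) + C.
Result: -1/y = (131/2)ln(1+x²) + C.


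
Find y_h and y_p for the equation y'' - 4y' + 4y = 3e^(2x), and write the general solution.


Characteristic polynomial (r - 2)² = 0; repeated root r = 2.
y_h = (C₁ + C₂x)e^(2x). Forcing matches the repeated root (resonance), so try y_p = Ax² e^(2x).
Substitute and solve for A: 2A = 3, so A = 3/2.
General solution: y = (C₁ + C₂x + (3/2)x²)e^(2x).


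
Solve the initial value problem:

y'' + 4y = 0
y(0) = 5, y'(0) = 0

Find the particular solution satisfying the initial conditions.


Characteristic roots of r² + 4 = 0 are ±2i, so y = C₁cos(2x) + C₂sin(2x).
Apply y(0) = 5: C₁ = 5. Differentiate and apply y'(0) = 0: 2·C₂ = 0, so C₂ = 0.
Particular solution: y = 5cos(2x).


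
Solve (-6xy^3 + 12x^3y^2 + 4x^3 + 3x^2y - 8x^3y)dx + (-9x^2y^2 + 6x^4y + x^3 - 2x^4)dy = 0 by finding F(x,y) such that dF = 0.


Check exactness: ∂M/∂y = -18xy^2 + 24x^3y + 3x^2 - 8x^3 and ∂N/∂x = -18xy^2 + 24x^3y + 3x^2 - 8x^3; equal, so the equation is exact.
Integrate M with respect to x (treating y as constant): ∫M dx = -3x^2y^3 + 3x^4y^2 + x^4 + x^3y - 2x^4y + h(y).
Differentiate w.r.t. y and set equal to N: all terms match, so h'(y) = 0 and h is a constant absorbed into C.
General solution: -3x^2y^3 + 3x^4y^2 + x^4 + x^3y - 2x^4y = C.


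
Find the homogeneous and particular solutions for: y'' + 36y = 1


Homogeneous part: r² + 36 = 0 ⇒ r = ±6i, so y_h = C₁cos(6x) + C₂sin(6x).
Try constant y_p = A; plug in: 36A = 1 ⇒ A = 1/36.
General solution: y = C₁cos(6x) + C₂sin(6x) + 1/36.


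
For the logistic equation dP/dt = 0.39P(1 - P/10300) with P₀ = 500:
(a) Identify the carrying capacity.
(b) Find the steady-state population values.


Logistic ODE dP/dt = 0.39P(1 - P/10300) has equilibria where dP/dt = 0, i.e. P = 0 or P = 10300.
The coefficient (1 - P/K) = 0 when P = K, identifying K = 10300 as the carrying capacity.
(a) K = 10300; (b) equilibria P = 0 and P = 10300.


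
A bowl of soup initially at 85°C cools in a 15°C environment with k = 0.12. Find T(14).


Newton's law: dT/dt = -k(T - T_a) has solution T(t) = T_a + (T₀ - T_a)e^(-kt).
Plug in T_a = 15, T₀ = 85, k = 0.12, t = 14: T(14) = 15 + (70)e^(-1.68) ≈ 28.0°C.


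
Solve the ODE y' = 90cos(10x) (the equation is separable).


g(y) = 1, so integrate directly: y = ∫ 90cos(10x) dx = 9sin(10x) + C.


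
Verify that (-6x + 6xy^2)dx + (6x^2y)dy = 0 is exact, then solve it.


Check exactness: ∂M/∂y = 12xy and ∂N/∂x = 12xy; equal, so the equation is exact.
Integrate M with respect to x (treating y as constant): ∫M dx = -3x^2 + 3x^2y^2 + h(y).
Differentiate w.r.t. y and set equal to N: all terms match, so h'(y) = 0 and h is a constant absorbed into C.
General solution: -3x^2 + 3x^2y^2 = C.


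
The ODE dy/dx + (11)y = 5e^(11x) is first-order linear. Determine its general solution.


P(x) = 11 ⇒ μ = e^(11x).
(μ y)' = 5e^(22x) ⇒ μ y = (5/22)e^(22x) + C.
Divide by μ: y = (5/22)e^(11x) + Ce^(-11x).


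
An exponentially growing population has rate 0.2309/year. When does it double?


Exponential growth: P(t) = P₀ e^(0.2309t). Set P(t)/P₀ = 2: e^(0.2309t) = 2.
Solve: t = ln(2)/0.2309 ≈ 3.00 years.


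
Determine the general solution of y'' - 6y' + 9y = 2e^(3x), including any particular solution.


Characteristic polynomial (r - 3)² = 0; repeated root r = 3.
y_h = (C₁ + C₂x)e^(3x). Forcing matches the repeated root (resonance), so try y_p = Ax² e^(3x).
Substitute and solve for A: 2A = 2, so A = 1.
General solution: y = (C₁ + C₂x + x²)e^(3x).


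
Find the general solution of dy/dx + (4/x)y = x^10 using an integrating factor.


P(x) = 4/x ⇒ μ = x^4.
(x^4 y)' = x^4·x^10 = x^14.
Integrate: x^4 y = x^15/(15) + C.
Solve for y: y = (1/15)x^11 + C/x^4.


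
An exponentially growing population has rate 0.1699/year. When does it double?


Exponential growth: P(t) = P₀ e^(0.1699t). Set P(t)/P₀ = 2: e^(0.1699t) = 2.
Solve: t = ln(2)/0.1699 ≈ 4.08 years.


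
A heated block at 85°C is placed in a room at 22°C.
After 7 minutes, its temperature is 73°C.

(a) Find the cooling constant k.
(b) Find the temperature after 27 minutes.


Newton's law: T(t) = T_a + (T₀ - T_a)e^(-kt).
(a) Use T(7) = 73: (73 - 22)/(85 - 22) = e^(-k·7), so k = -ln(0.810)/7 ≈ 0.0302.
(b) Apply k to t = 27: T(27) = 22 + (63)e^(-0.815) ≈ 49.9°C.


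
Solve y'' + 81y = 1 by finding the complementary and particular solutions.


Homogeneous part: r² + 81 = 0 ⇒ r = ±9i, so y_h = C₁cos(9x) + C₂sin(9x).
Try constant y_p = A; plug in: 81A = 1 ⇒ A = 1/81.
General solution: y = C₁cos(9x) + C₂sin(9x) + 1/81.


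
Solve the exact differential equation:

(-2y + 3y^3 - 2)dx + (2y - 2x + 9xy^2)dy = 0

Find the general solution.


Check exactness: ∂M/∂y = -2 + 9y^2 and ∂N/∂x = -2 + 9y^2; equal, so the equation is exact.
Integrate M with respect to x (treating y as constant): ∫M dx = -2xy + 3xy^3 - 2x + h(y).
Differentiate w.r.t. y and set equal to N: the x-dependent terms already match, leaving h'(y) = 2y. Integrate: h(y) = y^2.
So F(x,y) = y^2 - 2xy + 3xy^3 - 2x.
General solution: y^2 - 2xy + 3xy^3 - 2x = C.


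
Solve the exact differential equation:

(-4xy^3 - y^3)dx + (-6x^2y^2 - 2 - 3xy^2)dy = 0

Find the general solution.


Check exactness: ∂M/∂y = -12xy^2 - 3y^2 and ∂N/∂x = -12xy^2 - 3y^2; equal, so the equation is exact.
Integrate M with respect to x (treating y as constant): ∫M dx = -2x^2y^3 - xy^3 + h(y).
Differentiate w.r.t. y and set equal to N: the x-dependent terms already match, leaving h'(y) = -2. Integrate: h(y) = -2y.
So F(x,y) = -2x^2y^3 - 2y - xy^3.
General solution: -2x^2y^3 - 2y - xy^3 = C.


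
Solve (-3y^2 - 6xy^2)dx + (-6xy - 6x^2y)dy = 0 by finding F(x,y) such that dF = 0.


Check exactness: ∂M/∂y = -6y - 12xy and ∂N/∂x = -6y - 12xy; equal, so the equation is exact.
Integrate M with respect to x (treating y as constant): ∫M dx = -3xy^2 - 3x^2y^2 + h(y).
Differentiate w.r.t. y and set equal to N: all terms match, so h'(y) = 0 and h is a constant absorbed into C.
General solution: -3xy^2 - 3x^2y^2 = C.


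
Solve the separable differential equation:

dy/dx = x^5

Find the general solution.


Integrate both sides with respect to x: y = ∫ x^5 dx = (1/6)x^6 + C.


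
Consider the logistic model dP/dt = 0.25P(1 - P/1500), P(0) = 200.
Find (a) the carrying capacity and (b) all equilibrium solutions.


Logistic ODE dP/dt = 0.25P(1 - P/1500) has equilibria where dP/dt = 0, i.e. P = 0 or P = 1500.
The coefficient (1 - P/K) = 0 when P = K, identifying K = 1500 as the carrying capacity.
(a) K = 1500; (b) equilibria P = 0 and P = 1500.


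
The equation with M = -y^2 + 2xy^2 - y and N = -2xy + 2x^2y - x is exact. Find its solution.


Check exactness: ∂M/∂y = -2y + 4xy - 1 and ∂N/∂x = -2y + 4xy - 1; equal, so the equation is exact.
Integrate M with respect to x (treating y as constant): ∫M dx = -xy^2 + x^2y^2 - xy + h(y).
Differentiate w.r.t. y and set equal to N: all terms match, so h'(y) = 0 and h is a constant absorbed into C.
General solution: -xy^2 + x^2y^2 - xy = C.


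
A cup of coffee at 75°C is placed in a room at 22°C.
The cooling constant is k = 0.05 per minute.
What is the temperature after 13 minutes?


Newton's law: dT/dt = -k(T - T_a) has solution T(t) = T_a + (T₀ - T_a)e^(-kt).
Plug in T_a = 22, T₀ = 75, k = 0.05, t = 13: T(13) = 22 + (53)e^(-0.65) ≈ 49.7°C.


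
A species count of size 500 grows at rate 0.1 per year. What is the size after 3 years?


The ODE dP/dt = 0.1P has solution P(t) = P(0)e^(0.1t).
Substitute P(0) = 500 and t = 3: P(3) = 500 e^(0.30) ≈ 675.


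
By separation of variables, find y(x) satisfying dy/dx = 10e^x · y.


Separate variables: dy/y = 10e^x dx.
Integrate: ln|y| = 10e^x + C₀.
Exponentiate: y = Ce^(10e^x).


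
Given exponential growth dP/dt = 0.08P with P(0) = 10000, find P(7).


The ODE dP/dt = 0.08P has solution P(t) = P(0)e^(0.08t).
Substitute P(0) = 10000 and t = 7: P(7) = 10000 e^(0.56) ≈ 17507.


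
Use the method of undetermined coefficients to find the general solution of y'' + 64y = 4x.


Homogeneous: r² + 64 = 0 ⇒ r = ±8i, y_h = C₁cos(8x) + C₂sin(8x).
Polynomial forcing; try y_p = Ax + B. Then y_p'' + 64 y_p = 64(Ax + B) = 4x, so B = 0 and A = 1/16.
General solution: y = C₁cos(8x) + C₂sin(8x) + (1/16)x.


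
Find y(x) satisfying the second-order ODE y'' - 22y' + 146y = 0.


Characteristic equation: r² - 22r + 146 = 0.
Discriminant is negative; roots r = 11 ± 5i (complex conjugate pair).
General solution uses e^(α x)(C₁ cos(β x) + C₂ sin(β x)): y = e^(11x)(C₁cos(5x) + C₂sin(5x)).


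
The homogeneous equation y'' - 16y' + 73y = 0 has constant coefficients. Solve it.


Characteristic equation: r² - 16r + 73 = 0.
Discriminant is negative; roots r = 8 ± 3i (complex conjugate pair).
General solution uses e^(α x)(C₁ cos(β x) + C₂ sin(β x)): y = e^(8x)(C₁cos(3x) + C₂sin(3x)).


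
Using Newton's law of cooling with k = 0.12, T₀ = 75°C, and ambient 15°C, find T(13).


Newton's law: dT/dt = -k(T - T_a) has solution T(t) = T_a + (T₀ - T_a)e^(-kt).
Plug in T_a = 15, T₀ = 75, k = 0.12, t = 13: T(13) = 15 + (60)e^(-1.56) ≈ 27.6°C.


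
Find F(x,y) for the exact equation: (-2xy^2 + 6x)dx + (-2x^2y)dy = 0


Check exactness: ∂M/∂y = -4xy and ∂N/∂x = -4xy; equal, so the equation is exact.
Integrate M with respect to x (treating y as constant): ∫M dx = -x^2y^2 + 3x^2 + h(y).
Differentiate w.r.t. y and set equal to N: all terms match, so h'(y) = 0 and h is a constant absorbed into C.
General solution: -x^2y^2 + 3x^2 = C.


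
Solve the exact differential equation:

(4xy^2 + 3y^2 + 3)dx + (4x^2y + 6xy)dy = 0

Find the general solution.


Check exactness: ∂M/∂y = 8xy + 6y and ∂N/∂x = 8xy + 6y; equal, so the equation is exact.
Integrate M with respect to x (treating y as constant): ∫M dx = 2x^2y^2 + 3xy^2 + 3x + h(y).
Differentiate w.r.t. y and set equal to N: all terms match, so h'(y) = 0 and h is a constant absorbed into C.
General solution: 2x^2y^2 + 3xy^2 + 3x = C.


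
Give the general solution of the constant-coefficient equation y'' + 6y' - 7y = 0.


Characteristic equation: r² + 6r - 7 = 0.
Factor: (r - 1)(r + 7) = 0 ⇒ r = 1, -7 (distinct real).
General solution: y = C₁e^(x) + C₂e^(-7x).


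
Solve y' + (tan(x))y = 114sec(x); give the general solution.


P(x) = tan(x) ⇒ μ = e^(∫tan(x)dx) = sec(x).
(sec(x) y)' = 114sec²(x) ⇒ sec(x) y = 114tan(x) + C.
Multiply by cos(x): y = 114sin(x) + C·cos(x).


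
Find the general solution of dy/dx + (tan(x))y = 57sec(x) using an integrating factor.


P(x) = tan(x) ⇒ μ = e^(∫tan(x)dx) = sec(x).
(sec(x) y)' = 57sec²(x) ⇒ sec(x) y = 57tan(x) + C.
Multiply by cos(x): y = 57sin(x) + C·cos(x).


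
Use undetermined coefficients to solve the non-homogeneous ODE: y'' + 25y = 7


Homogeneous part: r² + 25 = 0 ⇒ r = ±5i, so y_h = C₁cos(5x) + C₂sin(5x).
Try constant y_p = A; plug in: 25A = 7 ⇒ A = 7/25.
General solution: y = C₁cos(5x) + C₂sin(5x) + 7/25.


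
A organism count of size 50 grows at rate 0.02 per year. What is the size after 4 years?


The ODE dP/dt = 0.02P has solution P(t) = P(0)e^(0.02t).
Substitute P(0) = 50 and t = 4: P(4) = 50 e^(0.08) ≈ 54.


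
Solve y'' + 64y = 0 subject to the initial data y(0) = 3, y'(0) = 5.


Characteristic roots of r² + 64 = 0 are ±8i, so y = C₁cos(8x) + C₂sin(8x).
Apply y(0) = 3: C₁ = 3. Differentiate and apply y'(0) = 5: 8·C₂ = 5, so C₂ = 5/8.
Particular solution: y = 3cos(8x) + (5/8)sin(8x).


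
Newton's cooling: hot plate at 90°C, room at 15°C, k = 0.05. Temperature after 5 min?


Newton's law: dT/dt = -k(T - T_a) has solution T(t) = T_a + (T₀ - T_a)e^(-kt).
Plug in T_a = 15, T₀ = 90, k = 0.05, t = 5: T(5) = 15 + (75)e^(-0.25) ≈ 73.4°C.


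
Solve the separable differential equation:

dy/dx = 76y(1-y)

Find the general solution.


Separate: dy/[y(1-y)] = 76 dx.
Partial fractions: 1/[y(1-y)] = 1/y + 1/(1-y).
Integrate: ln|y/(1-y)| = 76x + C₀.
Solve for y: y = 1/(1 + Ce^(-76x)).


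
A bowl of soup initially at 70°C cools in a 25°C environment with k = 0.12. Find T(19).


Newton's law: dT/dt = -k(T - T_a) has solution T(t) = T_a + (T₀ - T_a)e^(-kt).
Plug in T_a = 25, T₀ = 70, k = 0.12, t = 19: T(19) = 25 + (45)e^(-2.28) ≈ 29.6°C.


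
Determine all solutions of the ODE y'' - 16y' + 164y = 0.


Characteristic equation: r² - 16r + 164 = 0.
Discriminant is negative; roots r = 8 ± 10i (complex conjugate pair).
General solution uses e^(α x)(C₁ cos(β x) + C₂ sin(β x)): y = e^(8x)(C₁cos(10x) + C₂sin(10x)).


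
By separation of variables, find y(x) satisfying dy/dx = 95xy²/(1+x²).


Separate: dy/y² = 95x/(1+x²) dx.
Integrate LHS: ∫ dy/y² = -1/y.
Integrate RHS via u = 1+x²: (95/2)ln(1+x²) + C.
Result: -1/y = (95/2)ln(1+x²) + C.


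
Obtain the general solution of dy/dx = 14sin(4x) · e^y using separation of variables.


Separate: e^(-y) dy = 14sin(4x) dx.
Integrate: -e^(-y) = -(7/2)cos(4x) + C₀.
Rearrange: e^(-y) = (7/2)cos(4x) + C.


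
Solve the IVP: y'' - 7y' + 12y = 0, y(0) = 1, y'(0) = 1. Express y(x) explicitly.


Characteristic roots of r² - 7r + 12 = 0 are 4, 3.
General solution y = c₁ e^(4x) + c₂ e^(3x).
Apply y(0) = 1: c₁ + c₂ = 1. Apply y'(0) = 1: 4 c₁ + 3 c₂ = 1.
Solve: c₁ = -2, c₂ = 3.
Particular solution: y = -2e^(4x) + 3e^(3x).


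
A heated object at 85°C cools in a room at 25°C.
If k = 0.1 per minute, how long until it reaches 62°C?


From T(t) = T_a + (T₀ - T_a)e^(-kt), set T(t) = 62:
(62 - 25) / (85 - 25) = e^(-0.1t), so t = -ln(0.617)/0.1 ≈ 4.8 minutes.


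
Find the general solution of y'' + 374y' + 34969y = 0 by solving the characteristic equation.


Characteristic equation: r² + 374r + 34969 = 0, i.e. (r + 187)² = 0.
Repeated root r = -187; include an x factor for the second linearly independent solution.
General solution: y = (C₁ + C₂x)e^(-187x).


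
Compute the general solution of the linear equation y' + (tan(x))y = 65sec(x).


P(x) = tan(x) ⇒ μ = e^(∫tan(x)dx) = sec(x).
(sec(x) y)' = 65sec²(x) ⇒ sec(x) y = 65tan(x) + C.
Multiply by cos(x): y = 65sin(x) + C·cos(x).


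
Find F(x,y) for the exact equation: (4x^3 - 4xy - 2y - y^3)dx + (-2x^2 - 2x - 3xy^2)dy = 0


Check exactness: ∂M/∂y = -4x - 2 - 3y^2 and ∂N/∂x = -4x - 2 - 3y^2; equal, so the equation is exact.
Integrate M with respect to x (treating y as constant): ∫M dx = x^4 - 2x^2y - 2xy - xy^3 + h(y).
Differentiate w.r.t. y and set equal to N: all terms match, so h'(y) = 0 and h is a constant absorbed into C.
General solution: x^4 - 2x^2y - 2xy - xy^3 = C.


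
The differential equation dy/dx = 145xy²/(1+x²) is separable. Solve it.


Separate: dy/y² = 145x/(1+x²) dx.
Integrate LHS: ∫ dy/y² = -1/y.
Integrate RHS via u = 1+x²: (145/2)ln(1+x²) + C.
Result: -1/y = (145/2)ln(1+x²) + C.
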